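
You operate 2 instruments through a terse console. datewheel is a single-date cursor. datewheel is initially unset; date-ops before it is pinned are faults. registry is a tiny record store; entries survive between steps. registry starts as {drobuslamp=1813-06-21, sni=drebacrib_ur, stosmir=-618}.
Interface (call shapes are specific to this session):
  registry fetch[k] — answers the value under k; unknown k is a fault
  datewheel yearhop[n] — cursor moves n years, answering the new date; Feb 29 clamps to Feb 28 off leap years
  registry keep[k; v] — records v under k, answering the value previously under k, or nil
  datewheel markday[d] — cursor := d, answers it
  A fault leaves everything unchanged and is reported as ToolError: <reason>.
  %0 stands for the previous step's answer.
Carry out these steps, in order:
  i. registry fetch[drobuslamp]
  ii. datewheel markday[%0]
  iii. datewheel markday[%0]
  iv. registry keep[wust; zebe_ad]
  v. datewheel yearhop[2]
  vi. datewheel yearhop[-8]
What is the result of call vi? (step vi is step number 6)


Answer: 1807-06-21

Derivation:
Using registry fetch passing k=drobuslamp, and observe 1813-06-21.
I use datewheel markday passing d=%0, → 1813-06-21.
Using datewheel markday passing d=%0, and observe 1813-06-21.
I call registry keep passing k=wust, v=zebe_ad, which returns nil.
I try datewheel yearhop passing n=2: 1815-06-21.
I try datewheel yearhop passing n=-8, which returns 1807-06-21.


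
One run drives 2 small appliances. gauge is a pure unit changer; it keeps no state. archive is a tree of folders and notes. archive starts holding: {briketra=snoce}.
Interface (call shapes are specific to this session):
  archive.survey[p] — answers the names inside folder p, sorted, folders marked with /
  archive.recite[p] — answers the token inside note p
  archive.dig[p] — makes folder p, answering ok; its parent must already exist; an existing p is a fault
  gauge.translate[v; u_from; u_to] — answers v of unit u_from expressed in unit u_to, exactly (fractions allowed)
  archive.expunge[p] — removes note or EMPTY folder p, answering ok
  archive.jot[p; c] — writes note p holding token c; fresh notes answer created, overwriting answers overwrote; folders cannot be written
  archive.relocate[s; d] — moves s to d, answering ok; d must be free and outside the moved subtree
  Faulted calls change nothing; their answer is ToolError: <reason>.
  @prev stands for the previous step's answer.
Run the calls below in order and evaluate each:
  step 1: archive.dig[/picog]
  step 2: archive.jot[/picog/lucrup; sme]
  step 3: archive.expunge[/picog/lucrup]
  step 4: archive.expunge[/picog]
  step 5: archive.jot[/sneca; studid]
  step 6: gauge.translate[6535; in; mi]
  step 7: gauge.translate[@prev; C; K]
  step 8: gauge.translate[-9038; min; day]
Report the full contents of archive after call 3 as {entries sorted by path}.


-- archive.dig(p: /picog) : ok
-- archive.jot(p: /picog/lucrup, c: sme) : created
-- archive.expunge(p: /picog/lucrup) : ok
-- archive.expunge(p: /picog) : ok
-- archive.jot(p: /sneca, c: studid) : created
-- gauge.translate(v: 6535, u_from: in, u_to: mi) : 1307/12672
-- gauge.translate(v: @prev, u_from: C, u_to: K) : 17313319/63360
-- gauge.translate(v: -9038, u_from: min, u_to: day) : -4519/720

Answer: {briketra=snoce, picog/}


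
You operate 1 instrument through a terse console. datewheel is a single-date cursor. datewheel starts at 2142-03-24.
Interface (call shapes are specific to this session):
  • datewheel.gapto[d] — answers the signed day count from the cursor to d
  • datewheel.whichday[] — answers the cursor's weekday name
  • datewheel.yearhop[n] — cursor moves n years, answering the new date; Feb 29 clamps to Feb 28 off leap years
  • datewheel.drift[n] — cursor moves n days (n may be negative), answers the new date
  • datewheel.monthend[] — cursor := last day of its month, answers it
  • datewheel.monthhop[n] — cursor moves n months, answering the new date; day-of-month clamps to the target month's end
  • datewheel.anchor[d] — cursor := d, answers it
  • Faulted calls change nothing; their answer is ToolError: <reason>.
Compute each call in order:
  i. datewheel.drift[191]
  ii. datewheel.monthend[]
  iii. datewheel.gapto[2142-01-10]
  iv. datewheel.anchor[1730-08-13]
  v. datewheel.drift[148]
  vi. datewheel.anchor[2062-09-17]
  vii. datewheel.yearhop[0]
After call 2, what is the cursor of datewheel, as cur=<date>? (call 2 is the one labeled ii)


Answer: cur=2142-10-31

Derivation:
[in] datewheel.drift n: 191
= 2142-10-01
[in] datewheel.monthend
= 2142-10-31
[in] datewheel.gapto d: 2142-01-10
= -294
[in] datewheel.anchor d: 1730-08-13
= 1730-08-13
[in] datewheel.drift n: 148
= 1731-01-08
[in] datewheel.anchor d: 2062-09-17
= 2062-09-17
[in] datewheel.yearhop n: 0
= 2062-09-17


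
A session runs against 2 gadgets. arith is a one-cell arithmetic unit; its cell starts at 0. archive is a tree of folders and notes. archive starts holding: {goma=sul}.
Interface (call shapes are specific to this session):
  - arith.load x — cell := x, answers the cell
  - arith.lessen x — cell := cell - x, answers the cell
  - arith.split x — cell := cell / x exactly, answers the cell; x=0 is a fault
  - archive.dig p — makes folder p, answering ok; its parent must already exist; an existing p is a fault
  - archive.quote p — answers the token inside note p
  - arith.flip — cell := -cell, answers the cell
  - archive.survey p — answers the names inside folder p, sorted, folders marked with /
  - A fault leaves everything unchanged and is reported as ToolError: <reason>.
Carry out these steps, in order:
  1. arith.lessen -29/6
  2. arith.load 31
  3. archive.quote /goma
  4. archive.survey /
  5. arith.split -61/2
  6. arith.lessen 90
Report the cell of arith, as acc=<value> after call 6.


Answer: acc=-5552/61

Derivation:
-> lessen(x→-29/6)
<- 29/6
-> load(x→31)
<- 31
-> quote(p→/goma)
<- sul
-> survey(p→/)
<- [goma]
-> split(x→-61/2)
<- -62/61
-> lessen(x→90)
<- -5552/61


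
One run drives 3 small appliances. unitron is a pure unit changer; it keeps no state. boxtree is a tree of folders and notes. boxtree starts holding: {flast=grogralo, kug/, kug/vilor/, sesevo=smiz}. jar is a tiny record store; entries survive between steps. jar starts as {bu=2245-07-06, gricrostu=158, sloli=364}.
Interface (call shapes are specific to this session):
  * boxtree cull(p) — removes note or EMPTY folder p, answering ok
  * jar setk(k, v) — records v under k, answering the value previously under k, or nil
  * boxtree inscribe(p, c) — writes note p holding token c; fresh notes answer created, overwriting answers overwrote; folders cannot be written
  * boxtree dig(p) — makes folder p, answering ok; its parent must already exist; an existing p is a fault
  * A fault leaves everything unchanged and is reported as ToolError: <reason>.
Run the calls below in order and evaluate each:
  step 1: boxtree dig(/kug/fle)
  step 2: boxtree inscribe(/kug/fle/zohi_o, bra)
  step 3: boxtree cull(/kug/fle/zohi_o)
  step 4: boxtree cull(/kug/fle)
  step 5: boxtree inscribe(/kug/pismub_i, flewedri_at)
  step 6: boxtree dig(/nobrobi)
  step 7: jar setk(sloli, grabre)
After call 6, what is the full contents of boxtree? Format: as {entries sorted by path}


;; 1. boxtree dig(/kug/fle) : ok
;; 2. boxtree inscribe(/kug/fle/zohi_o, bra) : created
;; 3. boxtree cull(/kug/fle/zohi_o) : ok
;; 4. boxtree cull(/kug/fle) : ok
;; 5. boxtree inscribe(/kug/pismub_i, flewedri_at) : created
;; 6. boxtree dig(/nobrobi) : ok
;; 7. jar setk(sloli, grabre) : 364

Answer: {flast=grogralo, kug/, kug/pismub_i=flewedri_at, kug/vilor/, nobrobi/, sesevo=smiz}


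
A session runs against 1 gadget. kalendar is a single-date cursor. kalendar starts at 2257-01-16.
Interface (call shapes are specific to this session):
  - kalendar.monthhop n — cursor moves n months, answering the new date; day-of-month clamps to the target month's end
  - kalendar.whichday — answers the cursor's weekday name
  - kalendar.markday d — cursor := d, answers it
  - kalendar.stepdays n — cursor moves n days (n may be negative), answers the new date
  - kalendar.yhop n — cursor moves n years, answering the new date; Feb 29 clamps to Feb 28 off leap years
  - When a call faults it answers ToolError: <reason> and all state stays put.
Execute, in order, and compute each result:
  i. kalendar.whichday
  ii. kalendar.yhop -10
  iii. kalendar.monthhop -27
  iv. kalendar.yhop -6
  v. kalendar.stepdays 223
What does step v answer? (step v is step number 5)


→ kalendar.whichday()
← Friday
→ kalendar.yhop(-10)
← 2247-01-16
→ kalendar.monthhop(-27)
← 2244-10-16
→ kalendar.yhop(-6)
← 2238-10-16
→ kalendar.stepdays(223)
← 2239-05-27

Answer: 2239-05-27


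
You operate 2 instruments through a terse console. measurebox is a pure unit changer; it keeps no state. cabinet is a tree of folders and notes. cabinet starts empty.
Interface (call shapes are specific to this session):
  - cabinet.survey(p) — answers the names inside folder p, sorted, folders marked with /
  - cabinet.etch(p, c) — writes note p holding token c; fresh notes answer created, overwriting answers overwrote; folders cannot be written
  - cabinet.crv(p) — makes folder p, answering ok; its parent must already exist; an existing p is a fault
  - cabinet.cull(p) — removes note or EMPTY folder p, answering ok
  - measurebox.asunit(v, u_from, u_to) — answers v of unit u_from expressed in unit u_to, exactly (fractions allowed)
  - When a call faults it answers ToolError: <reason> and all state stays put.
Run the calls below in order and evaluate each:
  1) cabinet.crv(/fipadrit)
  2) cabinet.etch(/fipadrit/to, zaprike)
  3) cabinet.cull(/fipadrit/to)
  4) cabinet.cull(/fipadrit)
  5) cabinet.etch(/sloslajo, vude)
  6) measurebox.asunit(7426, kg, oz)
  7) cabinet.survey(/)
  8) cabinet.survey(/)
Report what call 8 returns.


;; 1. cabinet.crv(p: /fipadrit) -> ok
;; 2. cabinet.etch(p: /fipadrit/to, c: zaprike) -> created
;; 3. cabinet.cull(p: /fipadrit/to) -> ok
;; 4. cabinet.cull(p: /fipadrit) -> ok
;; 5. cabinet.etch(p: /sloslajo, c: vude) -> created
;; 6. measurebox.asunit(v: 7426, u_from: kg, u_to: oz) -> 11881600000000/45359237
;; 7. cabinet.survey(p: /) -> [sloslajo]
;; 8. cabinet.survey(p: /) -> [sloslajo]

Answer: [sloslajo]


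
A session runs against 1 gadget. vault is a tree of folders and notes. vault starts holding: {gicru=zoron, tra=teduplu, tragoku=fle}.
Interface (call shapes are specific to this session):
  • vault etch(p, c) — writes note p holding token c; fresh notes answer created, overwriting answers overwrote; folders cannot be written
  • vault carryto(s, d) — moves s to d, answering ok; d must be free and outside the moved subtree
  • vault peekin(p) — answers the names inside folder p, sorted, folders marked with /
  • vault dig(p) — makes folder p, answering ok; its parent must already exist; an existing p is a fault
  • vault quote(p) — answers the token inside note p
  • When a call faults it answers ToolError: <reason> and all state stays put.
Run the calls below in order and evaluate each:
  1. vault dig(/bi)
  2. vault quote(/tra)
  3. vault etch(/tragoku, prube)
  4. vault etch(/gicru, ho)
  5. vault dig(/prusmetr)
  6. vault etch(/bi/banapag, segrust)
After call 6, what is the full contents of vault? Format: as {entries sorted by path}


>>> vault dig p=/bi
:: ok
>>> vault quote p=/tra
:: teduplu
>>> vault etch p=/tragoku c=prube
:: overwrote
>>> vault etch p=/gicru c=ho
:: overwrote
>>> vault dig p=/prusmetr
:: ok
>>> vault etch p=/bi/banapag c=segrust
:: created

Answer: {bi/, bi/banapag=segrust, gicru=ho, prusmetr/, tra=teduplu, tragoku=prube}


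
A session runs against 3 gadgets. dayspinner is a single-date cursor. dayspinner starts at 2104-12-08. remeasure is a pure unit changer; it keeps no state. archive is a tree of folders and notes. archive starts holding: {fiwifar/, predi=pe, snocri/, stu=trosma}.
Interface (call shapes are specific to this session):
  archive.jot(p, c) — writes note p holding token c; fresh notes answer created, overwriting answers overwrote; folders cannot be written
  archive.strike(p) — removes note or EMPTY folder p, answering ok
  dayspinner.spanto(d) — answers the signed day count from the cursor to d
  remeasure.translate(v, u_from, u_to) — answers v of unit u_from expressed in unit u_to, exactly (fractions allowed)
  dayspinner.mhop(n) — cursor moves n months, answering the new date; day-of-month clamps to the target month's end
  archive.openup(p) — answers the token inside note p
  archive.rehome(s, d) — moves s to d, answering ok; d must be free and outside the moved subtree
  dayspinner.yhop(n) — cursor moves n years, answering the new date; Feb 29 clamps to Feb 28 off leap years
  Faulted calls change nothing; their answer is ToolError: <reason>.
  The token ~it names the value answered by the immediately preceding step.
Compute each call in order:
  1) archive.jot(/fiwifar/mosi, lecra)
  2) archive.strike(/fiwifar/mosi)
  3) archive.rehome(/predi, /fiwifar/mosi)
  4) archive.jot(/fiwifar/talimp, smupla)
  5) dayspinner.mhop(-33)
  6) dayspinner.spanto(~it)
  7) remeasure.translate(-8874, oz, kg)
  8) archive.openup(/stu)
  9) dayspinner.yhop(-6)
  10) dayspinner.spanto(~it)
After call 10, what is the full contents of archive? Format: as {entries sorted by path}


# 1. archive.jot(p=/fiwifar/mosi, c=lecra) ~> created
# 2. archive.strike(p=/fiwifar/mosi) ~> ok
# 3. archive.rehome(s=/predi, d=/fiwifar/mosi) ~> ok
# 4. archive.jot(p=/fiwifar/talimp, c=smupla) ~> created
# 5. dayspinner.mhop(n=-33) ~> 2102-03-08
# 6. dayspinner.spanto(d=~it) ~> 0
# 7. remeasure.translate(v=-8874, u_from=oz, u_to=kg) ~> -201258934569/800000000
# 8. archive.openup(p=/stu) ~> trosma
# 9. dayspinner.yhop(n=-6) ~> 2096-03-08
# 10. dayspinner.spanto(d=~it) ~> 0

Answer: {fiwifar/, fiwifar/mosi=pe, fiwifar/talimp=smupla, snocri/, stu=trosma}


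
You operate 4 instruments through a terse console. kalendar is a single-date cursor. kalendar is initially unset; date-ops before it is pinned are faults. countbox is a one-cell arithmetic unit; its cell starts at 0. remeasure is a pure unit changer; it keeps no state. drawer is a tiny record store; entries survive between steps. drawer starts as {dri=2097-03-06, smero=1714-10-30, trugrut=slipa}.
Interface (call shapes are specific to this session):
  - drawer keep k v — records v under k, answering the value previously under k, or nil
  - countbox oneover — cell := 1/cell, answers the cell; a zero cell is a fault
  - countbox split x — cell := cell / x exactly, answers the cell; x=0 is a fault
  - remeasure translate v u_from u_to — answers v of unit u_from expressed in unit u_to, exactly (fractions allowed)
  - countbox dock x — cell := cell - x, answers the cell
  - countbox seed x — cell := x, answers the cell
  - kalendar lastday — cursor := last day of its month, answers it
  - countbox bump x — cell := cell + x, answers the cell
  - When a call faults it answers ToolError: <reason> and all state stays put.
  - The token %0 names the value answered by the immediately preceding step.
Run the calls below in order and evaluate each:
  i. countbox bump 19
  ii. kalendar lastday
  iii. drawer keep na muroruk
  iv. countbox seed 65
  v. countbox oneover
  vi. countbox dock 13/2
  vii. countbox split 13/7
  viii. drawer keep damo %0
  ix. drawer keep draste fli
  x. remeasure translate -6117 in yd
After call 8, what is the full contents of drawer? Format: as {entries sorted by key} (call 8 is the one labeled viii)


-- countbox bump(x=19) => 19
-- kalendar lastday() => ToolError: no date set
-- drawer keep(k=na, v=muroruk) => nil
-- countbox seed(x=65) => 65
-- countbox oneover() => 1/65
-- countbox dock(x=13/2) => -843/130
-- countbox split(x=13/7) => -5901/1690
-- drawer keep(k=damo, v=%0) => nil
-- drawer keep(k=draste, v=fli) => nil
-- remeasure translate(v=-6117, u_from=in, u_to=yd) => -2039/12

Answer: {damo=-5901/1690, dri=2097-03-06, na=muroruk, smero=1714-10-30, trugrut=slipa}


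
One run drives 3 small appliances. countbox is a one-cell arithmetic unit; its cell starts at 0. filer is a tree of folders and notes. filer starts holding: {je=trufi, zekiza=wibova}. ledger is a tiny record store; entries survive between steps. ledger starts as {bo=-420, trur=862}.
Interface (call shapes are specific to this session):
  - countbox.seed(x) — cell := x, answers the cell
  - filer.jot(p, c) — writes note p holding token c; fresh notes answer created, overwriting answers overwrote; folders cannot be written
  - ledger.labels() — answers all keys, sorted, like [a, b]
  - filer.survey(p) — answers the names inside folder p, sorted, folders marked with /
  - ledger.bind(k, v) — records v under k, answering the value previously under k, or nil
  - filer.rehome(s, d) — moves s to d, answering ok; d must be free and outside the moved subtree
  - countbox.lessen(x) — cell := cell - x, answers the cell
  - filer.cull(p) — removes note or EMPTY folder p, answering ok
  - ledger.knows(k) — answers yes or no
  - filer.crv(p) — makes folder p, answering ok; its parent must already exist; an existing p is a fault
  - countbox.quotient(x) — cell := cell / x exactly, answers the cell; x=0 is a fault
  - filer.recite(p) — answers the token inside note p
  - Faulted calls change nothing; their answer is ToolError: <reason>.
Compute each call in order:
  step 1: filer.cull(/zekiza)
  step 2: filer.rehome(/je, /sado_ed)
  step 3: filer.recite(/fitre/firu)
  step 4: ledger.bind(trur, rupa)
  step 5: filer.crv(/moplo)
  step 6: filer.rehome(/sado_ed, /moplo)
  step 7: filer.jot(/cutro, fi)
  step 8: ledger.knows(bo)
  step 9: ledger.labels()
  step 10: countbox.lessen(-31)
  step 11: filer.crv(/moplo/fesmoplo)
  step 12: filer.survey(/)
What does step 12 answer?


Answer: [cutro, moplo/, sado_ed]

Derivation:
~$ filer.cull p: /zekiza
= ok
~$ filer.rehome s: /je d: /sado_ed
= ok
~$ filer.recite p: /fitre/firu
= ToolError: not found
~$ ledger.bind k: trur v: rupa
= 862
~$ filer.crv p: /moplo
= ok
~$ filer.rehome s: /sado_ed d: /moplo
= ToolError: exists
~$ filer.jot p: /cutro c: fi
= created
~$ ledger.knows k: bo
= yes
~$ ledger.labels
= [bo, trur]
~$ countbox.lessen x: -31
= 31
~$ filer.crv p: /moplo/fesmoplo
= ok
~$ filer.survey p: /
= [cutro, moplo/, sado_ed]


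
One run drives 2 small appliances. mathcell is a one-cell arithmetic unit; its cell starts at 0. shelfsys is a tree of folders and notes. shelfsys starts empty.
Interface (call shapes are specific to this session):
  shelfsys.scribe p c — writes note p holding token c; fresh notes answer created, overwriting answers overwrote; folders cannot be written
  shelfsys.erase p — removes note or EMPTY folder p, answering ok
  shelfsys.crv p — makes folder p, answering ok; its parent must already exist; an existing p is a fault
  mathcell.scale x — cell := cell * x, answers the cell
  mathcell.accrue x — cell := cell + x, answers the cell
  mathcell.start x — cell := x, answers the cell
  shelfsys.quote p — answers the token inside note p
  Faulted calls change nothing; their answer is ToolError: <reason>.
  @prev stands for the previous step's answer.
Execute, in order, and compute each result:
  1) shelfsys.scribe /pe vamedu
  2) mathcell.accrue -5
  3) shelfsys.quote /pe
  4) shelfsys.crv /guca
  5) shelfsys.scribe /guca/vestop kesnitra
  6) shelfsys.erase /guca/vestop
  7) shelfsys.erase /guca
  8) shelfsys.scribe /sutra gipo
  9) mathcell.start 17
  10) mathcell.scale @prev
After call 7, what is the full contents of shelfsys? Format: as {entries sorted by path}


Answer: {pe=vamedu}

Derivation:
Next I call shelfsys.scribe on p→/pe, c→vamedu, yielding created.
Then mathcell.accrue on x→-5, — result: -5.
I try shelfsys.quote on p→/pe: vamedu.
Invoking shelfsys.crv on p→/guca, and get ok.
I run shelfsys.scribe on p→/guca/vestop, c→kesnitra, yielding created.
Next I call shelfsys.erase on p→/guca/vestop, → ok.
I try shelfsys.erase on p→/guca, yielding ok.
I use shelfsys.scribe on p→/sutra, c→gipo, which returns created.
Now I run mathcell.start on x→17, giving 17.
Calling mathcell.scale on x→@prev: 289.


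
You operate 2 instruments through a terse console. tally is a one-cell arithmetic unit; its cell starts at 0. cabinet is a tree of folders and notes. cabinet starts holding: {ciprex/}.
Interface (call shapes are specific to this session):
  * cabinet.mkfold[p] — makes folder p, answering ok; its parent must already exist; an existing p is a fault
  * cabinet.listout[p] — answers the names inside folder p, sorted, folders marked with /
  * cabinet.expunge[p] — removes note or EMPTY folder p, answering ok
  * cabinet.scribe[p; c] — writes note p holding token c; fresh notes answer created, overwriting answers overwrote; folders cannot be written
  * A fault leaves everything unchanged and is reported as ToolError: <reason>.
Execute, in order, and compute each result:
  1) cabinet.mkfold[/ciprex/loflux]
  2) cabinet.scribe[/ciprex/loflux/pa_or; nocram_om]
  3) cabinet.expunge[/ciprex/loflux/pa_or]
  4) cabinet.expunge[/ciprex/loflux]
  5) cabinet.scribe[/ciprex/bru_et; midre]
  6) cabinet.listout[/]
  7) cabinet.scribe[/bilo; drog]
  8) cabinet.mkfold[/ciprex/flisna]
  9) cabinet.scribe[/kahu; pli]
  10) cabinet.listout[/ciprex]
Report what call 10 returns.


Answer: [bru_et, flisna/]

Derivation:
→ cabinet.mkfold(p='/ciprex/loflux')
← ok
→ cabinet.scribe(p='/ciprex/loflux/pa_or', c='nocram_om')
← created
→ cabinet.expunge(p='/ciprex/loflux/pa_or')
← ok
→ cabinet.expunge(p='/ciprex/loflux')
← ok
→ cabinet.scribe(p='/ciprex/bru_et', c='midre')
← created
→ cabinet.listout(p='/')
← [ciprex/]
→ cabinet.scribe(p='/bilo', c='drog')
← created
→ cabinet.mkfold(p='/ciprex/flisna')
← ok
→ cabinet.scribe(p='/kahu', c='pli')
← created
→ cabinet.listout(p='/ciprex')
← [bru_et, flisna/]


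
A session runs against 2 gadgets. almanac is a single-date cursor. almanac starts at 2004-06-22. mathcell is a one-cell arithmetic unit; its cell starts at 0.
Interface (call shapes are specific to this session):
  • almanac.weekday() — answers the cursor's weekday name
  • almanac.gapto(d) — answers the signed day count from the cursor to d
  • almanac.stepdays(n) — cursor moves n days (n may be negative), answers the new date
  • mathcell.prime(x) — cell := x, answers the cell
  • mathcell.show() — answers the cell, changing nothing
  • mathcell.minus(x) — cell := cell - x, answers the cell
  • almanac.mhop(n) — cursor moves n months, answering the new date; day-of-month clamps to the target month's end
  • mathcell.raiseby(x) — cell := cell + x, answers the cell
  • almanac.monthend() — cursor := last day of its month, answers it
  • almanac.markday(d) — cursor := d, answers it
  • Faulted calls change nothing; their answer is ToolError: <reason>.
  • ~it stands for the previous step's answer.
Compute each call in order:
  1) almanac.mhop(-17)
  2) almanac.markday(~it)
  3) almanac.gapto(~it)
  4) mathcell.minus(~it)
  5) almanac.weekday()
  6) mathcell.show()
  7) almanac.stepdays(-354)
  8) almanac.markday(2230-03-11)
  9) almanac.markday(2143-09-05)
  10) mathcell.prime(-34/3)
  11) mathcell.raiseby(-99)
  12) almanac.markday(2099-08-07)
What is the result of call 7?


[in] mhop n='-17'
  2003-01-22
[in] markday d='~it'
  2003-01-22
[in] gapto d='~it'
  0
[in] minus x='~it'
  0
[in] weekday
  Wednesday
[in] show
  0
[in] stepdays n='-354'
  2002-02-02
[in] markday d='2230-03-11'
  2230-03-11
[in] markday d='2143-09-05'
  2143-09-05
[in] prime x='-34/3'
  -34/3
[in] raiseby x='-99'
  -331/3
[in] markday d='2099-08-07'
  2099-08-07

Answer: 2002-02-02


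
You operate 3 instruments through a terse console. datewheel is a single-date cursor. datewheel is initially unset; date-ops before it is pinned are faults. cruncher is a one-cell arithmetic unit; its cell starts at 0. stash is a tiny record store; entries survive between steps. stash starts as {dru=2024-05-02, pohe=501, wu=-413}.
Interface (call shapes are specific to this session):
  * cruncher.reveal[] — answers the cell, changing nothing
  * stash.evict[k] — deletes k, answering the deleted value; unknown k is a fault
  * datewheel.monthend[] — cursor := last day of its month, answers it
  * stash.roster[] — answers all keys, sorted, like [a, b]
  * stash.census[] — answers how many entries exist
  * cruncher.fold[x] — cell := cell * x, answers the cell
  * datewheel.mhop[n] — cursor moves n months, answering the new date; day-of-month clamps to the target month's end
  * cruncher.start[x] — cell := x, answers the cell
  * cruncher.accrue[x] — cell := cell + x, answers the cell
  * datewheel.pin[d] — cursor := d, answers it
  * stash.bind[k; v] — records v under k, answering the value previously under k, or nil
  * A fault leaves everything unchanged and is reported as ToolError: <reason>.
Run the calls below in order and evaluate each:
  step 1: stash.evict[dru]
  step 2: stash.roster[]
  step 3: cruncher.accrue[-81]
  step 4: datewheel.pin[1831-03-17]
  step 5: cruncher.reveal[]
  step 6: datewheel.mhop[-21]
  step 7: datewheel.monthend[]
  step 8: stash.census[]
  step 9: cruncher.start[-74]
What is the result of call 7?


Answer: 1829-06-30

Derivation:
·→ stash.evict(dru)
·← 2024-05-02
·→ stash.roster()
·← [pohe, wu]
·→ cruncher.accrue(-81)
·← -81
·→ datewheel.pin(1831-03-17)
·← 1831-03-17
·→ cruncher.reveal()
·← -81
·→ datewheel.mhop(-21)
·← 1829-06-17
·→ datewheel.monthend()
·← 1829-06-30
·→ stash.census()
·← 2
·→ cruncher.start(-74)
·← -74


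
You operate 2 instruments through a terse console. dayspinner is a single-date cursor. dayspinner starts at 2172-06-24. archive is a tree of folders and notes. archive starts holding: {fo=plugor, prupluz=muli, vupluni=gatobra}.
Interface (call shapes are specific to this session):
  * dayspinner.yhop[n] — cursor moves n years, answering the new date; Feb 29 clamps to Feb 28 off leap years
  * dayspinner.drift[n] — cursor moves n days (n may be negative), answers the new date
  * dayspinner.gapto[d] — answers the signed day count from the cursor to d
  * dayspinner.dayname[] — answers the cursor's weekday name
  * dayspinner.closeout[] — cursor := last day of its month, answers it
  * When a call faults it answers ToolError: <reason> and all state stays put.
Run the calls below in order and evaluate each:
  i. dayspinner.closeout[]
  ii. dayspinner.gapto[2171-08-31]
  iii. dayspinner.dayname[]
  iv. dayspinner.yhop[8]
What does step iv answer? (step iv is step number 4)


;; 1. dayspinner.closeout() ~> 2172-06-30
;; 2. dayspinner.gapto(d→2171-08-31) ~> -304
;; 3. dayspinner.dayname() ~> Tuesday
;; 4. dayspinner.yhop(n→8) ~> 2180-06-30

Answer: 2180-06-30


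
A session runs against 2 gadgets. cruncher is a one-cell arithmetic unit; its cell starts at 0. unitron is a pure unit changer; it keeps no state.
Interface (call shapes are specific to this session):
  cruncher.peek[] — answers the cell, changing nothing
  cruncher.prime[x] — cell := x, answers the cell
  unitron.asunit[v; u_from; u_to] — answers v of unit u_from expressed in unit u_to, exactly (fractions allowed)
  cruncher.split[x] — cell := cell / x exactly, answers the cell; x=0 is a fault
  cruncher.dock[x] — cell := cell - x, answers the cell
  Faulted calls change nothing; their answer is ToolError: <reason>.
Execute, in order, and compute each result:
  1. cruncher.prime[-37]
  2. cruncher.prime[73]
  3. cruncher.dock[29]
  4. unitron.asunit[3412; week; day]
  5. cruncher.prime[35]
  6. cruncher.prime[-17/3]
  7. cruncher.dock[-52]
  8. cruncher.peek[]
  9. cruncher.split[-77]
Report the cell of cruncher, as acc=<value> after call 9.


Step: cruncher.prime[x: -37]
Result: -37
Step: cruncher.prime[x: 73]
Result: 73
Step: cruncher.dock[x: 29]
Result: 44
Step: unitron.asunit[v: 3412; u_from: week; u_to: day]
Result: 23884
Step: cruncher.prime[x: 35]
Result: 35
Step: cruncher.prime[x: -17/3]
Result: -17/3
Step: cruncher.dock[x: -52]
Result: 139/3
Step: cruncher.peek[]
Result: 139/3
Step: cruncher.split[x: -77]
Result: -139/231

Answer: acc=-139/231


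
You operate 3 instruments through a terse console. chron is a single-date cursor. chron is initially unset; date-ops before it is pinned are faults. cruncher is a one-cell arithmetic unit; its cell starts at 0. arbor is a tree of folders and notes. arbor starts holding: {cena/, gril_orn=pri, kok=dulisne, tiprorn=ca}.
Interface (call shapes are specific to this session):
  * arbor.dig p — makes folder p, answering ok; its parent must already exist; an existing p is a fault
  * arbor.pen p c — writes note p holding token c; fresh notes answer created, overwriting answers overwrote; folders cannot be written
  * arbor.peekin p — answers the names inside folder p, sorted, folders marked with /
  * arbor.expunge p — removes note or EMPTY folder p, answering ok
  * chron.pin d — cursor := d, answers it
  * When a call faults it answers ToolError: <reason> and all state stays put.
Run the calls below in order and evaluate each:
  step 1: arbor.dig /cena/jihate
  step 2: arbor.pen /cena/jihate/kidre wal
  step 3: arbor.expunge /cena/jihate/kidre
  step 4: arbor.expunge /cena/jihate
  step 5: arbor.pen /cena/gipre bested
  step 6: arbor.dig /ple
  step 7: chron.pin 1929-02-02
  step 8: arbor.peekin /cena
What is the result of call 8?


Answer: [gipre]

Derivation:
~$ dig p: /cena/jihate
[out] ok
~$ pen p: /cena/jihate/kidre c: wal
[out] created
~$ expunge p: /cena/jihate/kidre
[out] ok
~$ expunge p: /cena/jihate
[out] ok
~$ pen p: /cena/gipre c: bested
[out] created
~$ dig p: /ple
[out] ok
~$ pin d: 1929-02-02
[out] 1929-02-02
~$ peekin p: /cena
[out] [gipre]


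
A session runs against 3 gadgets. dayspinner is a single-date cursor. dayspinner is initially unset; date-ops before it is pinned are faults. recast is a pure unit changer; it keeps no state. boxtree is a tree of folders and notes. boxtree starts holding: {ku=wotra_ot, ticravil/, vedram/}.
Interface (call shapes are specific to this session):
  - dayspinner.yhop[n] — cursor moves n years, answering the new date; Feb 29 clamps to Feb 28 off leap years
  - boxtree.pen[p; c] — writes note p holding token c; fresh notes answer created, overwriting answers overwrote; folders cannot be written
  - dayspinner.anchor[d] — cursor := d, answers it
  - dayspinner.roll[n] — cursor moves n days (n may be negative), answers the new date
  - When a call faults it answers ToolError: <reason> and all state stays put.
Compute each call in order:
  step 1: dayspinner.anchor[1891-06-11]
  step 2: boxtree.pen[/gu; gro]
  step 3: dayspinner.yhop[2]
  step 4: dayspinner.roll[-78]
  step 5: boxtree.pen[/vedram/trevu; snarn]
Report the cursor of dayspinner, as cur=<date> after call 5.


Answer: cur=1893-03-25

Derivation:
;; 1. dayspinner.anchor(d=1891-06-11) ~> 1891-06-11
;; 2. boxtree.pen(p=/gu, c=gro) ~> created
;; 3. dayspinner.yhop(n=2) ~> 1893-06-11
;; 4. dayspinner.roll(n=-78) ~> 1893-03-25
;; 5. boxtree.pen(p=/vedram/trevu, c=snarn) ~> created


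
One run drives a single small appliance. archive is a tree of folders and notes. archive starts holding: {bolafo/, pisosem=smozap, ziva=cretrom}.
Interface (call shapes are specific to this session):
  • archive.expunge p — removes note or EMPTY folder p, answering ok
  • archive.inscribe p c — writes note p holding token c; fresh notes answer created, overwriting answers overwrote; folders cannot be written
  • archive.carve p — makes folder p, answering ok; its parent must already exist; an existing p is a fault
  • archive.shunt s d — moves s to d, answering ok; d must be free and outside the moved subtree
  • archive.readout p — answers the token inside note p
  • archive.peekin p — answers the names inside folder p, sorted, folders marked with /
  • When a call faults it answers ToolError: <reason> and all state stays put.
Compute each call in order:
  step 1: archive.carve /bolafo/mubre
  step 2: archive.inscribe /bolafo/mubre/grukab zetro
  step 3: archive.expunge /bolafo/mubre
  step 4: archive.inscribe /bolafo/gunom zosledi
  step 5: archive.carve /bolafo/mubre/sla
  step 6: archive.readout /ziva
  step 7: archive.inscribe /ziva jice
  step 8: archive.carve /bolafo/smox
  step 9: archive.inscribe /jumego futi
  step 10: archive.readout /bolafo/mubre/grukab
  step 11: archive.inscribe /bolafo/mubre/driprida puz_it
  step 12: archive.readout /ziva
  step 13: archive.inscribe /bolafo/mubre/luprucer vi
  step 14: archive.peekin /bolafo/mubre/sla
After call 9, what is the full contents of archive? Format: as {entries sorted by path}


Answer: {bolafo/, bolafo/gunom=zosledi, bolafo/mubre/, bolafo/mubre/grukab=zetro, bolafo/mubre/sla/, bolafo/smox/, jumego=futi, pisosem=smozap, ziva=jice}

Derivation:
>>> archive.carve /bolafo/mubre
  ok
>>> archive.inscribe /bolafo/mubre/grukab zetro
  created
>>> archive.expunge /bolafo/mubre
  ToolError: not empty
>>> archive.inscribe /bolafo/gunom zosledi
  created
>>> archive.carve /bolafo/mubre/sla
  ok
>>> archive.readout /ziva
  cretrom
>>> archive.inscribe /ziva jice
  overwrote
>>> archive.carve /bolafo/smox
  ok
>>> archive.inscribe /jumego futi
  created
>>> archive.readout /bolafo/mubre/grukab
  zetro
>>> archive.inscribe /bolafo/mubre/driprida puz_it
  created
>>> archive.readout /ziva
  jice
>>> archive.inscribe /bolafo/mubre/luprucer vi
  created
>>> archive.peekin /bolafo/mubre/sla
  []


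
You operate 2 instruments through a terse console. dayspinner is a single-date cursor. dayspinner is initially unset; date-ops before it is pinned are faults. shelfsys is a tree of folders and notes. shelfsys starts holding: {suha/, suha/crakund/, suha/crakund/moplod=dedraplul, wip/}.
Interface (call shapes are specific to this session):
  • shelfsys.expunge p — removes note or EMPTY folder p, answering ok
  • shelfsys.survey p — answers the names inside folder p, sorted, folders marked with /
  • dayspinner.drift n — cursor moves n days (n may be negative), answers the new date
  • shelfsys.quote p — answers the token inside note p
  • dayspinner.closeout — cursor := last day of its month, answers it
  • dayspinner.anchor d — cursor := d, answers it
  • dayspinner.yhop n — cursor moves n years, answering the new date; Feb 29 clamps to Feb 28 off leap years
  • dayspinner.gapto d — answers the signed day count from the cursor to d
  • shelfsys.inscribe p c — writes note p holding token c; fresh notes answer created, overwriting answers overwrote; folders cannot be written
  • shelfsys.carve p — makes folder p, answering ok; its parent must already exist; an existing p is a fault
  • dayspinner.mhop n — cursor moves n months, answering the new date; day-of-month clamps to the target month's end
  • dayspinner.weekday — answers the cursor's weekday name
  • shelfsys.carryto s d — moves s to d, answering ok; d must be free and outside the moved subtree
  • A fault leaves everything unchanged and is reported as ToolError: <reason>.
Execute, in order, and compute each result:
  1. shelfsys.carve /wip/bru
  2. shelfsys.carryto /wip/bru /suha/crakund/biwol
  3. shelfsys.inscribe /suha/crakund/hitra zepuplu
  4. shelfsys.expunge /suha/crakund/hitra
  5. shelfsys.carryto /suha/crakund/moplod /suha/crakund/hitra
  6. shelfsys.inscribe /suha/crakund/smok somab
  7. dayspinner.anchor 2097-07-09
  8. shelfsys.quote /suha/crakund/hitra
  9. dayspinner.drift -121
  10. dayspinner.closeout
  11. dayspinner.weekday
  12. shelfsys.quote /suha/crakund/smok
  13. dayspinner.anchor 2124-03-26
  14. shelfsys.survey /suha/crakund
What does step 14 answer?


==> shelfsys.carve(p=/wip/bru)
<== ok
==> shelfsys.carryto(s=/wip/bru, d=/suha/crakund/biwol)
<== ok
==> shelfsys.inscribe(p=/suha/crakund/hitra, c=zepuplu)
<== created
==> shelfsys.expunge(p=/suha/crakund/hitra)
<== ok
==> shelfsys.carryto(s=/suha/crakund/moplod, d=/suha/crakund/hitra)
<== ok
==> shelfsys.inscribe(p=/suha/crakund/smok, c=somab)
<== created
==> dayspinner.anchor(d=2097-07-09)
<== 2097-07-09
==> shelfsys.quote(p=/suha/crakund/hitra)
<== dedraplul
==> dayspinner.drift(n=-121)
<== 2097-03-10
==> dayspinner.closeout()
<== 2097-03-31
==> dayspinner.weekday()
<== Sunday
==> shelfsys.quote(p=/suha/crakund/smok)
<== somab
==> dayspinner.anchor(d=2124-03-26)
<== 2124-03-26
==> shelfsys.survey(p=/suha/crakund)
<== [biwol/, hitra, smok]

Answer: [biwol/, hitra, smok]


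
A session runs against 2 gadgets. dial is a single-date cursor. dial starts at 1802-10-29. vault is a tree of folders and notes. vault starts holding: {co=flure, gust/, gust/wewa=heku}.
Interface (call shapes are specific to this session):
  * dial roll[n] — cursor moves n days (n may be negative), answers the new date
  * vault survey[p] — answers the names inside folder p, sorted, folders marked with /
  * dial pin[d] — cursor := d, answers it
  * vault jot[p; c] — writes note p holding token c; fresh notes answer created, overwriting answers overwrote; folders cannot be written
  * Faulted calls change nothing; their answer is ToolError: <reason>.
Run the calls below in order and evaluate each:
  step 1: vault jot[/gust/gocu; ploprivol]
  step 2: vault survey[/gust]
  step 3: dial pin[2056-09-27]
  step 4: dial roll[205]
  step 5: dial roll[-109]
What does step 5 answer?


> vault jot p: /gust/gocu c: ploprivol
[out] created
> vault survey p: /gust
[out] [gocu, wewa]
> dial pin d: 2056-09-27
[out] 2056-09-27
> dial roll n: 205
[out] 2057-04-20
> dial roll n: -109
[out] 2057-01-01

Answer: 2057-01-01


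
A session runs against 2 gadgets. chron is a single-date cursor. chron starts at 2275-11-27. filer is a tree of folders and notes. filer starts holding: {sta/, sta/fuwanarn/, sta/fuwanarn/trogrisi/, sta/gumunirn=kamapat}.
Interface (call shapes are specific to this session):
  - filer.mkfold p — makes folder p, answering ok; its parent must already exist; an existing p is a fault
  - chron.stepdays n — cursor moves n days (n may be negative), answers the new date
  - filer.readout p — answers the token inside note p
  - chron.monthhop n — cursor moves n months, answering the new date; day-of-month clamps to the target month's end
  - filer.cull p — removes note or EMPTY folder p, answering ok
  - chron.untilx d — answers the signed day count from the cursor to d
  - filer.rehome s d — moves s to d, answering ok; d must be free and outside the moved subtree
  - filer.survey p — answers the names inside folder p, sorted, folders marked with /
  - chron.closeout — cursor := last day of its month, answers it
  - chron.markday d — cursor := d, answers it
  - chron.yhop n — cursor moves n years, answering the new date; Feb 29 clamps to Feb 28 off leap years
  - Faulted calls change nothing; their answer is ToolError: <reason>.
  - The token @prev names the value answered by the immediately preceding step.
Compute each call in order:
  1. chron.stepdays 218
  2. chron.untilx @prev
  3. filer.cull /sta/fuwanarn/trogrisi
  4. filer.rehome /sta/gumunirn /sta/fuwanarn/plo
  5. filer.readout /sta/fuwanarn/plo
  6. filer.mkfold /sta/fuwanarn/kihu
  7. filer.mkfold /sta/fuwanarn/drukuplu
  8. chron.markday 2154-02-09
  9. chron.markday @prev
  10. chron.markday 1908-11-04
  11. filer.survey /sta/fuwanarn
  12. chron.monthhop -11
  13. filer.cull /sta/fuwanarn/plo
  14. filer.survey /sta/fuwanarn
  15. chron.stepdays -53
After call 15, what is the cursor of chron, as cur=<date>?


→ chron.stepdays(n=218)
← 2276-07-02
→ chron.untilx(d=@prev)
← 0
→ filer.cull(p=/sta/fuwanarn/trogrisi)
← ok
→ filer.rehome(s=/sta/gumunirn, d=/sta/fuwanarn/plo)
← ok
→ filer.readout(p=/sta/fuwanarn/plo)
← kamapat
→ filer.mkfold(p=/sta/fuwanarn/kihu)
← ok
→ filer.mkfold(p=/sta/fuwanarn/drukuplu)
← ok
→ chron.markday(d=2154-02-09)
← 2154-02-09
→ chron.markday(d=@prev)
← 2154-02-09
→ chron.markday(d=1908-11-04)
← 1908-11-04
→ filer.survey(p=/sta/fuwanarn)
← [drukuplu/, kihu/, plo]
→ chron.monthhop(n=-11)
← 1907-12-04
→ filer.cull(p=/sta/fuwanarn/plo)
← ok
→ filer.survey(p=/sta/fuwanarn)
← [drukuplu/, kihu/]
→ chron.stepdays(n=-53)
← 1907-10-12

Answer: cur=1907-10-12
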